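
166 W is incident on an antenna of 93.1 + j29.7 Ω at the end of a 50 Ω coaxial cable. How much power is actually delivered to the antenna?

|Γ| = |(43.1 + j29.7)/(143.1 + j29.7)| = 0.358
|Γ|² = 0.128
P_refl = |Γ|²·P_inc = 21.3 W, P_del = (1 − |Γ|²)·P_inc = 145 W

P_delivered ≈ 145 W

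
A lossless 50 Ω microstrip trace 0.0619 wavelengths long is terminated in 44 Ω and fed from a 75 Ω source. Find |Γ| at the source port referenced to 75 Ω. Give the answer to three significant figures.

|Γ| ≈ 0.247

βl = 2π × 0.0619 = 22.3°
tan(βl) = 0.41
Z_in = Z_0·(Z_L + jZ_0·tanβl)/(Z_0 + jZ_L·tanβl) = 45.5 + j4.09 Ω
Γ_s = (Z_in − Z_s)/(Z_in + Z_s) = (-29.5 + j4.09)/(120 + j4.09), |Γ_s| = 0.247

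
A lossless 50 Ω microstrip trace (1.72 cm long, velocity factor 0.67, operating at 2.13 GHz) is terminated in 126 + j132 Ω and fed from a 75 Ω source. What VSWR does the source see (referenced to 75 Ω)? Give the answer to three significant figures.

λ = v/f = 0.67·c / 2.13 GHz = 0.0944 m
βl = 2π·l/λ = 2π × 0.182 = 65.6°
tan(βl) = 2.21
Z_in = Z_0·(Z_L + jZ_0·tanβl)/(Z_0 + jZ_L·tanβl) = 13.6 − j34.5 Ω
Γ_s = (Z_in − Z_s)/(Z_in + Z_s) = (-61.4 − j34.5)/(88.6 − j34.5), |Γ_s| = 0.74
VSWR = (1 + |Γ_s|)/(1 − |Γ_s|)

VSWR ≈ 6.69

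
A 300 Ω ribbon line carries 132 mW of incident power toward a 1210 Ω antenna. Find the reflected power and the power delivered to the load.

Γ = (1210 − 300)/(1210 + 300) = 0.603
|Γ|² = 0.363
P_refl = |Γ|²·P_inc = 47.9 mW, P_del = (1 − |Γ|²)·P_inc = 84.1 mW

P_reflected ≈ 47.9 mW; P_delivered ≈ 84.1 mW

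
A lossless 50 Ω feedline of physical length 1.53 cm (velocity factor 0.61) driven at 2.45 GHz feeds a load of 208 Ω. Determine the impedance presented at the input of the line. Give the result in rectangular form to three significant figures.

Z_in ≈ 13 − j13.7 Ω

λ = v/f = 0.61·c / 2.45 GHz = 0.0747 m
βl = 2π·l/λ = 2π × 0.205 = 73.7°
tan(βl) = tan(73.7°) = 3.43
Z_in = Z_0·(Z_L + jZ_0·tanβl)/(Z_0 + jZ_L·tanβl)
     = 50·(208 + j171)/(50 + j713)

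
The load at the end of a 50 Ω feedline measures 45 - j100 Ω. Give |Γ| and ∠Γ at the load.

Γ ≈ 0.726 ∠ -46.4°

Γ = (Z_L − Z_0)/(Z_L + Z_0) = (-5 − j100)/(95 − j100)
|Γ| = 100/138 = 0.726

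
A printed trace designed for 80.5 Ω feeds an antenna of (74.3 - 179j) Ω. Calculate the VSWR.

VSWR ≈ 7.23

Γ = (Z_L − Z_0)/(Z_L + Z_0) = (-6.2 − j179)/(154.8 − j179)
|Γ| = 179/237 = 0.757
VSWR = (1 + |Γ|)/(1 − |Γ|) = 1.76/0.243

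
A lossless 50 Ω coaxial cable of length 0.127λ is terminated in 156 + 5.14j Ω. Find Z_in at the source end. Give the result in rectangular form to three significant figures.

βl = 2π × 0.127 = 45.7°
tan(βl) = tan(45.7°) = 1.03
Z_in = Z_0·(Z_L + jZ_0·tanβl)/(Z_0 + jZ_L·tanβl)
     = 50·(156 + j56.4)/(44.7 + j160)

Z_in ≈ 29 − j40.7 Ω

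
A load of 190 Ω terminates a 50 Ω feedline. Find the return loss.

RL ≈ 4.68 dB

Γ = (190 − 50)/(190 + 50) = 0.583
RL = −20·log₁₀|Γ| = −20·log₁₀(0.583)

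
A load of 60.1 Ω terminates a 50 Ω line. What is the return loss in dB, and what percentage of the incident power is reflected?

RL ≈ 20.7 dB; 0.842% of incident power reflected

Γ = (60.1 − 50)/(60.1 + 50) = 0.0917
RL = −20·log₁₀(0.0917) = 20.7 dB
P_refl/P_inc = |Γ|² = 0.00842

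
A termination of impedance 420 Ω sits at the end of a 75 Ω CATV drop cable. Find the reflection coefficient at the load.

Γ = (Z_L − Z_0)/(Z_L + Z_0) = (420 − 75)/(420 + 75) = 345/495

Γ = 0.697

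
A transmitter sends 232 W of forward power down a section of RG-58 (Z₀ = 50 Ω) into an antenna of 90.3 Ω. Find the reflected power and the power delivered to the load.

Γ = (90.3 − 50)/(90.3 + 50) = 0.287
|Γ|² = 0.0825
P_refl = |Γ|²·P_inc = 19.1 W, P_del = (1 − |Γ|²)·P_inc = 213 W

P_reflected ≈ 19.1 W; P_delivered ≈ 213 W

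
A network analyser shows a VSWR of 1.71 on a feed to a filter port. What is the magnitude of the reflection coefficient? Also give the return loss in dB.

|Γ| ≈ 0.262; return loss ≈ 11.6 dB

|Γ| = (S − 1)/(S + 1) = (1.71 − 1)/(1.71 + 1) = 0.71/2.71
RL = −20·log₁₀|Γ| = −20·log₁₀(0.262)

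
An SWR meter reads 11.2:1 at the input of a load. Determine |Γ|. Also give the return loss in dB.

|Γ| ≈ 0.836; return loss ≈ 1.56 dB

|Γ| = (S − 1)/(S + 1) = (11.2 − 1)/(11.2 + 1) = 10.2/12.2
RL = −20·log₁₀|Γ| = −20·log₁₀(0.836)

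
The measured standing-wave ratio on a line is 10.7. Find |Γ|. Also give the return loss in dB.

|Γ| ≈ 0.829; return loss ≈ 1.63 dB

|Γ| = (S − 1)/(S + 1) = (10.7 − 1)/(10.7 + 1) = 9.7/11.7
RL = −20·log₁₀|Γ| = −20·log₁₀(0.829)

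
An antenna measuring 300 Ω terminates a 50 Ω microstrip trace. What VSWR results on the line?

Γ = (300 − 50)/(300 + 50) = 0.714
VSWR = (1 + 0.714)/(1 − 0.714)

VSWR ≈ 6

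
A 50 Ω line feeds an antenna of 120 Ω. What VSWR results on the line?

Γ = (120 − 50)/(120 + 50) = 0.412
VSWR = (1 + 0.412)/(1 − 0.412)

VSWR ≈ 2.4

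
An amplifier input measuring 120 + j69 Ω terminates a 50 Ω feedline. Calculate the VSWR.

VSWR ≈ 3.31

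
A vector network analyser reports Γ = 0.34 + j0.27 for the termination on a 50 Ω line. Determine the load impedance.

Z_L = Z_0·(1 + Γ)/(1 − Γ) = 50·(1.34 + j0.27)/(0.66 − j0.27)

Z_L ≈ 79.8 + j53.1 Ω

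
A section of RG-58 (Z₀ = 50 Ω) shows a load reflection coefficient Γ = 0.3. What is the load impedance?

Z_L = Z_0·(1 + Γ)/(1 − Γ) = 50·(1.3)/(0.7)

Z_L ≈ 92.9 Ω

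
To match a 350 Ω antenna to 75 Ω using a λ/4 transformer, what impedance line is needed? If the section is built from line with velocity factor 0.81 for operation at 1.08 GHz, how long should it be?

Z_qwt = √(Z_0·R_L) = √(75 × 350) = √26250
λ = 0.81·c/f = 0.225 m, so l = λ/4 = 0.0563 m

Z_qwt ≈ 162 Ω; length ≈ 5.63 cm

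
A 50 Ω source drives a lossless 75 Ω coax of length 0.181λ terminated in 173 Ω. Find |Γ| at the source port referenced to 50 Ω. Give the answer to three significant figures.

βl = 2π × 0.181 = 65.2°
tan(βl) = 2.16
Z_in = Z_0·(Z_L + jZ_0·tanβl)/(Z_0 + jZ_L·tanβl) = 38 − j27.1 Ω
Γ_s = (Z_in − Z_s)/(Z_in + Z_s) = (-12 − j27.1)/(88 − j27.1), |Γ_s| = 0.322

|Γ| ≈ 0.322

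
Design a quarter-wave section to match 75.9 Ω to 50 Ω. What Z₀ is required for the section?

Z_qwt ≈ 61.6 Ω

Z_qwt = √(Z_0·R_L) = √(50 × 75.9) = √3795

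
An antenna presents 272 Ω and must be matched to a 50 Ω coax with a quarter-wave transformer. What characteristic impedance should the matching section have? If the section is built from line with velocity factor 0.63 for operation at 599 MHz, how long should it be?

Z_qwt = √(Z_0·R_L) = √(50 × 272) = √13600
λ = 0.63·c/f = 0.316 m, so l = λ/4 = 0.0789 m

Z_qwt ≈ 117 Ω; length ≈ 7.89 cm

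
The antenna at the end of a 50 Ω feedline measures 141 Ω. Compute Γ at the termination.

Γ = 0.476

Γ = (Z_L − Z_0)/(Z_L + Z_0) = (141 − 50)/(141 + 50) = 91/191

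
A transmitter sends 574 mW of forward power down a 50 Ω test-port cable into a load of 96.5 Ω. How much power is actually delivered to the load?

P_delivered ≈ 516 mW

Γ = (96.5 − 50)/(96.5 + 50) = 0.317
|Γ|² = 0.101
P_refl = |Γ|²·P_inc = 57.8 mW, P_del = (1 − |Γ|²)·P_inc = 516 mW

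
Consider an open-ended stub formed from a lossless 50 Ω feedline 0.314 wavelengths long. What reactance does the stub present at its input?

X_in ≈ 21.3 Ω (inductive)

βl = 2π × 0.314 = 113°
tan(βl) = -2.35
For an open-ended stub, Z_in = −jZ_0·cot(βl) = −jZ_0/tan(βl)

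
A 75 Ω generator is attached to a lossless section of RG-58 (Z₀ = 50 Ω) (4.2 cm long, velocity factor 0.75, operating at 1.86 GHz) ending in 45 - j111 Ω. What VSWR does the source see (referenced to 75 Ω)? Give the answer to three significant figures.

λ = v/f = 0.75·c / 1.86 GHz = 0.121 m
βl = 2π·l/λ = 2π × 0.347 = 125°
tan(βl) = -1.43
Z_in = Z_0·(Z_L + jZ_0·tanβl)/(Z_0 + jZ_L·tanβl) = 21.5 + j71.3 Ω
Γ_s = (Z_in − Z_s)/(Z_in + Z_s) = (-53.5 + j71.3)/(96.5 + j71.3), |Γ_s| = 0.743
VSWR = (1 + |Γ_s|)/(1 − |Γ_s|)

VSWR ≈ 6.78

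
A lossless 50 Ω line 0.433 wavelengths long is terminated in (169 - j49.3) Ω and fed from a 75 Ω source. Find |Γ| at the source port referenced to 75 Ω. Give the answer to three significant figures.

|Γ| ≈ 0.477

βl = 2π × 0.433 = 156°
tan(βl) = -0.448
Z_in = Z_0·(Z_L + jZ_0·tanβl)/(Z_0 + jZ_L·tanβl) = 78 + j82.9 Ω
Γ_s = (Z_in − Z_s)/(Z_in + Z_s) = (2.96 + j82.9)/(153 + j82.9), |Γ_s| = 0.477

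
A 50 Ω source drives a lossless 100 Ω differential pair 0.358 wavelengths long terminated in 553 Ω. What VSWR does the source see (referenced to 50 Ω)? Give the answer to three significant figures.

VSWR ≈ 6.12

βl = 2π × 0.358 = 129°
tan(βl) = -1.24
Z_in = Z_0·(Z_L + jZ_0·tanβl)/(Z_0 + jZ_L·tanβl) = 29.2 + j76.4 Ω
Γ_s = (Z_in − Z_s)/(Z_in + Z_s) = (-20.8 + j76.4)/(79.2 + j76.4), |Γ_s| = 0.719
VSWR = (1 + |Γ_s|)/(1 − |Γ_s|)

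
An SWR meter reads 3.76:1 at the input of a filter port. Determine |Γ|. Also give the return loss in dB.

|Γ| ≈ 0.58; return loss ≈ 4.73 dB

|Γ| = (S − 1)/(S + 1) = (3.76 − 1)/(3.76 + 1) = 2.76/4.76
RL = −20·log₁₀|Γ| = −20·log₁₀(0.58)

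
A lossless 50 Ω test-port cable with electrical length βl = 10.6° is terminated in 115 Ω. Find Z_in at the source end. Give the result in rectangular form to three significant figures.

tan(βl) = tan(10.6°) = 0.187
Z_in = Z_0·(Z_L + jZ_0·tanβl)/(Z_0 + jZ_L·tanβl)
     = 50·(115 + j9.36)/(50 + j21.5)

Z_in ≈ 100 − j33.9 Ω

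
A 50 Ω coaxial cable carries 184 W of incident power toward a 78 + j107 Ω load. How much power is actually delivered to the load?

|Γ| = |(28 + j107)/(128 + j107)| = 0.663
|Γ|² = 0.44
P_refl = |Γ|²·P_inc = 80.9 W, P_del = (1 − |Γ|²)·P_inc = 103 W

P_delivered ≈ 103 W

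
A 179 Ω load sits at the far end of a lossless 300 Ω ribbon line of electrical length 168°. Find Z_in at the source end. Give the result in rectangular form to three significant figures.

tan(βl) = tan(168°) = -0.213
Z_in = Z_0·(Z_L + jZ_0·tanβl)/(Z_0 + jZ_L·tanβl)
     = 300·(179 − j63.8)/(300 − j38)

Z_in ≈ 184 − j40.4 Ω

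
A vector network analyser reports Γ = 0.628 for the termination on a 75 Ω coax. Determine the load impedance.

Z_L ≈ 328 Ω

Z_L = Z_0·(1 + Γ)/(1 − Γ) = 75·(1.63)/(0.372)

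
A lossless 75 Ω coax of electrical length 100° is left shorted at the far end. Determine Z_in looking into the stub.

tan(βl) = -5.67
For a shorted stub, Z_in = jZ_0·tan(βl)

Z_in ≈ −j425 Ω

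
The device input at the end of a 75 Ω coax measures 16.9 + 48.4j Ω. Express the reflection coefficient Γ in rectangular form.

Γ ≈ -0.278 + j0.673

Γ = (Z_L − Z_0)/(Z_L + Z_0) = (-58.1 + j48.4)/(91.9 + j48.4)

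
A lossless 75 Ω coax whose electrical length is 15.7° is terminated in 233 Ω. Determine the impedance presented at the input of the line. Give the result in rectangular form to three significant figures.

tan(βl) = tan(15.7°) = 0.281
Z_in = Z_0·(Z_L + jZ_0·tanβl)/(Z_0 + jZ_L·tanβl)
     = 75·(233 + j21.1)/(75 + j65.5)

Z_in ≈ 143 − j103 Ω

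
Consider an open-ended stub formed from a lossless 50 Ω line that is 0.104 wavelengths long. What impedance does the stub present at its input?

Z_in ≈ −j65.3 Ω

βl = 2π × 0.104 = 37.4°
tan(βl) = 0.766
For an open-ended stub, Z_in = −jZ_0·cot(βl) = −jZ_0/tan(βl)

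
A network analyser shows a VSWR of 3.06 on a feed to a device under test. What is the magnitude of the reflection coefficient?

|Γ| ≈ 0.507

|Γ| = (S − 1)/(S + 1) = (3.06 − 1)/(3.06 + 1) = 2.06/4.06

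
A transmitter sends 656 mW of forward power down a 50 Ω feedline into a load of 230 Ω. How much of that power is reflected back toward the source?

P_reflected ≈ 271 mW

Γ = (230 − 50)/(230 + 50) = 0.643
|Γ|² = 0.413
P_refl = |Γ|²·P_inc = 271 mW, P_del = (1 − |Γ|²)·P_inc = 385 mW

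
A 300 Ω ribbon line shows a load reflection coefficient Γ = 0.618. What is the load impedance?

Z_L ≈ 1270 Ω

Z_L = Z_0·(1 + Γ)/(1 − Γ) = 300·(1.62)/(0.382)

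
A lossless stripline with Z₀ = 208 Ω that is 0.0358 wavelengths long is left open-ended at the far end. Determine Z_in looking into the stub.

Z_in ≈ −j909 Ω

βl = 2π × 0.0358 = 12.9°
tan(βl) = 0.229
For an open-ended stub, Z_in = −jZ_0·cot(βl) = −jZ_0/tan(βl)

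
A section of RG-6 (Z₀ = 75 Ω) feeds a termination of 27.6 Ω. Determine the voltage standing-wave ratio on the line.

VSWR ≈ 2.72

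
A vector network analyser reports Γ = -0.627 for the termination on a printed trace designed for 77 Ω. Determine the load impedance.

Z_L = Z_0·(1 + Γ)/(1 − Γ) = 77·(0.373)/(1.63)

Z_L ≈ 17.7 Ω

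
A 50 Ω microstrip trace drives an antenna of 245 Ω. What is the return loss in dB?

RL ≈ 3.6 dB

Γ = (245 − 50)/(245 + 50) = 0.661
RL = −20·log₁₀|Γ| = −20·log₁₀(0.661)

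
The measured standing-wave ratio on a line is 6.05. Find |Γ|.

|Γ| = (S − 1)/(S + 1) = (6.05 − 1)/(6.05 + 1) = 5.05/7.05

|Γ| ≈ 0.716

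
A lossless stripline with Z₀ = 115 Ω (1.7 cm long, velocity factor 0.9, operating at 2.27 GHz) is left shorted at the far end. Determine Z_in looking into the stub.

Z_in ≈ +j144 Ω

λ = v/f = 0.9·c / 2.27 GHz = 0.119 m
βl = 2π·l/λ = 2π × 0.143 = 51.5°
tan(βl) = 1.26
For a shorted stub, Z_in = jZ_0·tan(βl)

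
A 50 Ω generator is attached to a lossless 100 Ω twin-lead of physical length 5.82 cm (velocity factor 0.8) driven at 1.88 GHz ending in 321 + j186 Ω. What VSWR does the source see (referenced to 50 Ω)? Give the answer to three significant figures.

λ = v/f = 0.8·c / 1.88 GHz = 0.128 m
βl = 2π·l/λ = 2π × 0.456 = 164°
tan(βl) = -0.284
Z_in = Z_0·(Z_L + jZ_0·tanβl)/(Z_0 + jZ_L·tanβl) = 109 + j168 Ω
Γ_s = (Z_in − Z_s)/(Z_in + Z_s) = (59.4 + j168)/(159 + j168), |Γ_s| = 0.77
VSWR = (1 + |Γ_s|)/(1 − |Γ_s|)

VSWR ≈ 7.7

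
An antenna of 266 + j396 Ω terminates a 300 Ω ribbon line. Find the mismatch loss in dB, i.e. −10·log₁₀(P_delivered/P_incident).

Γ = (-34 + j396)/(566 + j396), |Γ| = 0.575
|Γ|² = 0.331, so P_del/P_inc = 1 − |Γ|² = 0.669
ML = −10·log₁₀(1 − |Γ|²)

mismatch loss ≈ 1.75 dB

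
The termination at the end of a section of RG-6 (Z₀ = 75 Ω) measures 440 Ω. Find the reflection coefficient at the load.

Γ = 0.709

Γ = (Z_L − Z_0)/(Z_L + Z_0) = (440 − 75)/(440 + 75) = 365/515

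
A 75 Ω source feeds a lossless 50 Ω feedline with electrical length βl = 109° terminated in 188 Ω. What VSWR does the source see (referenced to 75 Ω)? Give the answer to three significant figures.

VSWR ≈ 5.32

tan(βl) = -2.9
Z_in = Z_0·(Z_L + jZ_0·tanβl)/(Z_0 + jZ_L·tanβl) = 14.8 + j15.9 Ω
Γ_s = (Z_in − Z_s)/(Z_in + Z_s) = (-60.2 + j15.9)/(89.8 + j15.9), |Γ_s| = 0.684
VSWR = (1 + |Γ_s|)/(1 − |Γ_s|)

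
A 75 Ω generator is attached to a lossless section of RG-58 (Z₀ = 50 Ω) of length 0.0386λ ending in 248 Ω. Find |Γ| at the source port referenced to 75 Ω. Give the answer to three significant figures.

βl = 2π × 0.0386 = 13.9°
tan(βl) = 0.247
Z_in = Z_0·(Z_L + jZ_0·tanβl)/(Z_0 + jZ_L·tanβl) = 105 − j117 Ω
Γ_s = (Z_in − Z_s)/(Z_in + Z_s) = (30 − j117)/(180 − j117), |Γ_s| = 0.561

|Γ| ≈ 0.561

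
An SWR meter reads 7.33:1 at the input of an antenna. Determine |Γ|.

|Γ| = (S − 1)/(S + 1) = (7.33 − 1)/(7.33 + 1) = 6.33/8.33

|Γ| ≈ 0.76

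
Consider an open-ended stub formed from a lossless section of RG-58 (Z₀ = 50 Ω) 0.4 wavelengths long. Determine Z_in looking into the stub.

Z_in ≈ +j68.8 Ω

βl = 2π × 0.4 = 144°
tan(βl) = -0.727
For an open-ended stub, Z_in = −jZ_0·cot(βl) = −jZ_0/tan(βl)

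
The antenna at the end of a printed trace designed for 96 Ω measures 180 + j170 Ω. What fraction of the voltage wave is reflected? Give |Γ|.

|Γ| ≈ 0.585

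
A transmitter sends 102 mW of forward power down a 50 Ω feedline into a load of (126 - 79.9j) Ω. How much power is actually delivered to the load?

P_delivered ≈ 68.8 mW

|Γ| = |(76 − j79.9)/(176 − j79.9)| = 0.571
|Γ|² = 0.325
P_refl = |Γ|²·P_inc = 33.2 mW, P_del = (1 − |Γ|²)·P_inc = 68.8 mW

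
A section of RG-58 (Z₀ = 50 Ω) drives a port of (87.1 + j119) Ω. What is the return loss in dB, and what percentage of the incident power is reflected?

Γ = (37.1 + j119)/(137.1 + j119), |Γ| = 0.687
RL = −20·log₁₀(0.687) = 3.27 dB
P_refl/P_inc = |Γ|² = 0.471

RL ≈ 3.27 dB; 47.1% of incident power reflected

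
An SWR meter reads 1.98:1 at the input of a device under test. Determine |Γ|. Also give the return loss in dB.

|Γ| = (S − 1)/(S + 1) = (1.98 − 1)/(1.98 + 1) = 0.98/2.98
RL = −20·log₁₀|Γ| = −20·log₁₀(0.329)

|Γ| ≈ 0.329; return loss ≈ 9.66 dB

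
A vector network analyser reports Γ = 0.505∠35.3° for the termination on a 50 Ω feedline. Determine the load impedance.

Z_L ≈ 86.5 + j67.8 Ω

Z_L = Z_0·(1 + Γ)/(1 − Γ) = 50·(1.41 + j0.292)/(0.588 − j0.292)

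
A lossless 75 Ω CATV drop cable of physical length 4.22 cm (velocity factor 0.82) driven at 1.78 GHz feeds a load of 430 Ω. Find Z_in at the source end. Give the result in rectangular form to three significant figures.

λ = v/f = 0.82·c / 1.78 GHz = 0.138 m
βl = 2π·l/λ = 2π × 0.305 = 110°
tan(βl) = tan(110°) = -2.76
Z_in = Z_0·(Z_L + jZ_0·tanβl)/(Z_0 + jZ_L·tanβl)
     = 75·(430 − j207)/(75 − j1190)

Z_in ≈ 14.7 + j26.3 Ω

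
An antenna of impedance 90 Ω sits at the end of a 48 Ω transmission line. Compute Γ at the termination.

Γ = 0.304

Γ = (Z_L − Z_0)/(Z_L + Z_0) = (90 − 48)/(90 + 48) = 42/138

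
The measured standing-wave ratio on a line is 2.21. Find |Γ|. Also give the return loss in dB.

|Γ| = (S − 1)/(S + 1) = (2.21 − 1)/(2.21 + 1) = 1.21/3.21
RL = −20·log₁₀|Γ| = −20·log₁₀(0.377)

|Γ| ≈ 0.377; return loss ≈ 8.47 dB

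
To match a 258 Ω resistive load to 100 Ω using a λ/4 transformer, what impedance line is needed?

Z_qwt ≈ 161 Ω

Z_qwt = √(Z_0·R_L) = √(100 × 258) = √25800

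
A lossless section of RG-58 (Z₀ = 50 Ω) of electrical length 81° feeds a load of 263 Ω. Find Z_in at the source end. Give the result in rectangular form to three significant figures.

tan(βl) = tan(81°) = 6.31
Z_in = Z_0·(Z_L + jZ_0·tanβl)/(Z_0 + jZ_L·tanβl)
     = 50·(263 + j316)/(50 + j1660)

Z_in ≈ 9.74 − j7.63 Ω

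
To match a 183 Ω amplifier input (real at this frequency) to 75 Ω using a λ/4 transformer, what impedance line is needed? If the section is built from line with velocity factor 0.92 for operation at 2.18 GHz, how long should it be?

Z_qwt ≈ 117 Ω; length ≈ 3.17 cm

Z_qwt = √(Z_0·R_L) = √(75 × 183) = √13720
λ = 0.92·c/f = 0.127 m, so l = λ/4 = 0.0317 m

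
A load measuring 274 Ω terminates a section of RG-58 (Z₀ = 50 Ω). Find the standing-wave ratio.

VSWR ≈ 5.48

For a purely resistive load, VSWR = R_L/Z_0 or Z_0/R_L (whichever > 1) = 274/50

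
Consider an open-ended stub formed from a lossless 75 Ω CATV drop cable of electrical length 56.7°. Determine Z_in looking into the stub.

Z_in ≈ −j49.3 Ω

tan(βl) = 1.52
For an open-ended stub, Z_in = −jZ_0·cot(βl) = −jZ_0/tan(βl)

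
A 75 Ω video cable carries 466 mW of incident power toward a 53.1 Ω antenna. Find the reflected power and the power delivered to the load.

Γ = (53.1 − 75)/(53.1 + 75) = -0.171
|Γ|² = 0.0292
P_refl = |Γ|²·P_inc = 13.6 mW, P_del = (1 − |Γ|²)·P_inc = 452 mW

P_reflected ≈ 13.6 mW; P_delivered ≈ 452 mW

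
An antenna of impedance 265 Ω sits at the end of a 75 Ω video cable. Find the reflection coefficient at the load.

Γ = 0.559

Γ = (Z_L − Z_0)/(Z_L + Z_0) = (265 − 75)/(265 + 75) = 190/340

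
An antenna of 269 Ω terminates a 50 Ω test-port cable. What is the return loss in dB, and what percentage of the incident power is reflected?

RL ≈ 3.27 dB; 47.1% of incident power reflected

Γ = (269 − 50)/(269 + 50) = 0.687
RL = −20·log₁₀(0.687) = 3.27 dB
P_refl/P_inc = |Γ|² = 0.471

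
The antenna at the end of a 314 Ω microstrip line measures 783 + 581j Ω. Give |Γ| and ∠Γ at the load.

Γ = (Z_L − Z_0)/(Z_L + Z_0) = (469 + j581)/(1097 + j581)
|Γ| = 747/1240 = 0.601

Γ ≈ 0.601 ∠ 23.2°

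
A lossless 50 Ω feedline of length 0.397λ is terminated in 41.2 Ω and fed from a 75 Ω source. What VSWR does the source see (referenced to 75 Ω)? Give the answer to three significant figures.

VSWR ≈ 1.64

βl = 2π × 0.397 = 143°
tan(βl) = -0.756
Z_in = Z_0·(Z_L + jZ_0·tanβl)/(Z_0 + jZ_L·tanβl) = 46.6 − j8.74 Ω
Γ_s = (Z_in − Z_s)/(Z_in + Z_s) = (-28.4 − j8.74)/(122 − j8.74), |Γ_s| = 0.243
VSWR = (1 + |Γ_s|)/(1 − |Γ_s|)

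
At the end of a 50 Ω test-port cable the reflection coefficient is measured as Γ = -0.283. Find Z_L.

Z_L = Z_0·(1 + Γ)/(1 − Γ) = 50·(0.717)/(1.28)

Z_L ≈ 27.9 Ω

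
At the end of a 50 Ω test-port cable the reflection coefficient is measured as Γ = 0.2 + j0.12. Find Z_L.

Z_L = Z_0·(1 + Γ)/(1 − Γ) = 50·(1.2 + j0.12)/(0.8 − j0.12)

Z_L ≈ 72.2 + j18.3 Ω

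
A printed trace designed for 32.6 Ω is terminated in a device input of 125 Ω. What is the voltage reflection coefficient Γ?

Γ = (Z_L − Z_0)/(Z_L + Z_0) = (125 − 32.6)/(125 + 32.6) = 92.4/157.6

Γ = 0.586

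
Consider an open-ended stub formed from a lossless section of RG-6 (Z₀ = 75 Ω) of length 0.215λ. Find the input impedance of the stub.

Z_in ≈ −j16.8 Ω

βl = 2π × 0.215 = 77.4°
tan(βl) = 4.47
For an open-ended stub, Z_in = −jZ_0·cot(βl) = −jZ_0/tan(βl)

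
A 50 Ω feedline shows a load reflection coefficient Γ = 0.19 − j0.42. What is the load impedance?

Z_L ≈ 47.3 − j50.5 Ω

Z_L = Z_0·(1 + Γ)/(1 − Γ) = 50·(1.19 − j0.42)/(0.81 + j0.42)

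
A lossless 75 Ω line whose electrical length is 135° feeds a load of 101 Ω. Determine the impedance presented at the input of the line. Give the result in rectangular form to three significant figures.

tan(βl) = tan(135°) = -1
Z_in = Z_0·(Z_L + jZ_0·tanβl)/(Z_0 + jZ_L·tanβl)
     = 75·(101 − j75)/(75 − j101)

Z_in ≈ 71.8 + j21.7 Ω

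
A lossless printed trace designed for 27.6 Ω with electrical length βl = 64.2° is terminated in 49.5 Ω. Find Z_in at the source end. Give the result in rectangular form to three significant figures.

Z_in ≈ 17.7 − j8.57 Ω

tan(βl) = tan(64.2°) = 2.07
Z_in = Z_0·(Z_L + jZ_0·tanβl)/(Z_0 + jZ_L·tanβl)
     = 27.6·(49.5 + j57.1)/(27.6 + j102)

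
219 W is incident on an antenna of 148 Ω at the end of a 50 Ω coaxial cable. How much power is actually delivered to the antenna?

P_delivered ≈ 165 W

Γ = (148 − 50)/(148 + 50) = 0.495
|Γ|² = 0.245
P_refl = |Γ|²·P_inc = 53.6 W, P_del = (1 − |Γ|²)·P_inc = 165 W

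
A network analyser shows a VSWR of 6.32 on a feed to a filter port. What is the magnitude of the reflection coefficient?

|Γ| ≈ 0.727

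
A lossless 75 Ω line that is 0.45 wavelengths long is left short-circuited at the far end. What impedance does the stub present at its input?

βl = 2π × 0.45 = 162°
tan(βl) = -0.325
For a short-circuited stub, Z_in = jZ_0·tan(βl)

Z_in ≈ −j24.4 Ω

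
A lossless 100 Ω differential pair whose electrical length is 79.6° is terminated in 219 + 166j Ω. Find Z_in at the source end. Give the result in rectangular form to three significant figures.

tan(βl) = tan(79.6°) = 5.45
Z_in = Z_0·(Z_L + jZ_0·tanβl)/(Z_0 + jZ_L·tanβl)
     = 100·(219 + j711)/(-804 + j1190)

Z_in ≈ 32.5 − j40.2 Ω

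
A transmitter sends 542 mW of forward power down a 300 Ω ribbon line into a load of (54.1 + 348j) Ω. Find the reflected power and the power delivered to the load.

P_reflected ≈ 399 mW; P_delivered ≈ 143 mW

|Γ| = |(-245.9 + j348)/(354.1 + j348)| = 0.858
|Γ|² = 0.737
P_refl = |Γ|²·P_inc = 399 mW, P_del = (1 − |Γ|²)·P_inc = 143 mW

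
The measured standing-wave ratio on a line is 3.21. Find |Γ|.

|Γ| ≈ 0.525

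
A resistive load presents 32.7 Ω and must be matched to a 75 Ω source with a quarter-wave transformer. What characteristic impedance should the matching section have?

Z_qwt ≈ 49.5 Ω

Z_qwt = √(Z_0·R_L) = √(75 × 32.7) = √2452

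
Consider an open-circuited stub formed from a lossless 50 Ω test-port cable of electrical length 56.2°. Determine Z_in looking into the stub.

tan(βl) = 1.49
For an open-circuited stub, Z_in = −jZ_0·cot(βl) = −jZ_0/tan(βl)

Z_in ≈ −j33.5 Ω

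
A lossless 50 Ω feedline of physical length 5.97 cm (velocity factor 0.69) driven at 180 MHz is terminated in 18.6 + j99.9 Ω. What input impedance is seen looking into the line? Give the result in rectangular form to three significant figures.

λ = v/f = 0.69·c / 180 MHz = 1.15 m
βl = 2π·l/λ = 2π × 0.0519 = 18.7°
tan(βl) = tan(18.7°) = 0.338
Z_in = Z_0·(Z_L + jZ_0·tanβl)/(Z_0 + jZ_L·tanβl)
     = 50·(18.6 + j117)/(16.2 + j6.29)

Z_in ≈ 171 + j294 Ω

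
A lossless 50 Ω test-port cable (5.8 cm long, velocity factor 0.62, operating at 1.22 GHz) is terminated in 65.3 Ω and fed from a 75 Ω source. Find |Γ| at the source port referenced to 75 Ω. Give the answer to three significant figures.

λ = v/f = 0.62·c / 1.22 GHz = 0.152 m
βl = 2π·l/λ = 2π × 0.38 = 137°
tan(βl) = -0.934
Z_in = Z_0·(Z_L + jZ_0·tanβl)/(Z_0 + jZ_L·tanβl) = 49.1 + j13.2 Ω
Γ_s = (Z_in − Z_s)/(Z_in + Z_s) = (-25.9 + j13.2)/(124 + j13.2), |Γ_s| = 0.233

|Γ| ≈ 0.233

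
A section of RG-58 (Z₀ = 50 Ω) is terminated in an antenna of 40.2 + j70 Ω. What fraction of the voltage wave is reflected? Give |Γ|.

|Γ| ≈ 0.619

Γ = (Z_L − Z_0)/(Z_L + Z_0) = (-9.8 + j70)/(90.2 + j70)
|Γ| = 70.7/114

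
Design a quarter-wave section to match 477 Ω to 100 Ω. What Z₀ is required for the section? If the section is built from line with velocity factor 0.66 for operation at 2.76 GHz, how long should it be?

Z_qwt ≈ 218 Ω; length ≈ 1.79 cm

Z_qwt = √(Z_0·R_L) = √(100 × 477) = √47700
λ = 0.66·c/f = 0.0717 m, so l = λ/4 = 0.0179 m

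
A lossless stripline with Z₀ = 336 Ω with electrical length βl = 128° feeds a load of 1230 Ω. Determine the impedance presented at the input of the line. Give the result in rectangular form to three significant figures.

Z_in ≈ 141 + j232 Ω

tan(βl) = tan(128°) = -1.28
Z_in = Z_0·(Z_L + jZ_0·tanβl)/(Z_0 + jZ_L·tanβl)
     = 336·(1230 − j430)/(336 − j1570)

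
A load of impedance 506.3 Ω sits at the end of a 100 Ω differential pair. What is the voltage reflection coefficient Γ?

Γ = (Z_L − Z_0)/(Z_L + Z_0) = (506.3 − 100)/(506.3 + 100) = 406.3/606.3

Γ = 0.67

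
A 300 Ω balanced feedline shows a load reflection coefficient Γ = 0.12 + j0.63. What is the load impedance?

Z_L = Z_0·(1 + Γ)/(1 − Γ) = 300·(1.12 + j0.63)/(0.88 − j0.63)

Z_L ≈ 151 + j323 Ω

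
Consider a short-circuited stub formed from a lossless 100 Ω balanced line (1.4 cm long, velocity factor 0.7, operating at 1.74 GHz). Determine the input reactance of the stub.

X_in ≈ 89.3 Ω (inductive)

λ = v/f = 0.7·c / 1.74 GHz = 0.121 m
βl = 2π·l/λ = 2π × 0.116 = 41.8°
tan(βl) = 0.893
For a short-circuited stub, Z_in = jZ_0·tan(βl)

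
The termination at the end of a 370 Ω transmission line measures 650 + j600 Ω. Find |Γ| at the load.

Γ = (Z_L − Z_0)/(Z_L + Z_0) = (280 + j600)/(1020 + j600)
|Γ| = 662/1180

|Γ| ≈ 0.56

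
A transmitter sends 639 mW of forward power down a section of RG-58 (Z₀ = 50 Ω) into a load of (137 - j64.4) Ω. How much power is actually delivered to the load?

P_delivered ≈ 448 mW

|Γ| = |(87 − j64.4)/(187 − j64.4)| = 0.547
|Γ|² = 0.3
P_refl = |Γ|²·P_inc = 191 mW, P_del = (1 − |Γ|²)·P_inc = 448 mW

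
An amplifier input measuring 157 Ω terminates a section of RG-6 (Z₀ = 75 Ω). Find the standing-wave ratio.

VSWR ≈ 2.09

Γ = (157 − 75)/(157 + 75) = 0.353
VSWR = (1 + 0.353)/(1 − 0.353)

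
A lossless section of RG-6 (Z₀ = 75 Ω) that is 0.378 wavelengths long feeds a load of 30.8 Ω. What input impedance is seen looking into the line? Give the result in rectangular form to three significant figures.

Z_in ≈ 51.3 − j51.9 Ω

βl = 2π × 0.378 = 136°
tan(βl) = tan(136°) = -0.963
Z_in = Z_0·(Z_L + jZ_0·tanβl)/(Z_0 + jZ_L·tanβl)
     = 75·(30.8 − j72.2)/(75 − j29.7)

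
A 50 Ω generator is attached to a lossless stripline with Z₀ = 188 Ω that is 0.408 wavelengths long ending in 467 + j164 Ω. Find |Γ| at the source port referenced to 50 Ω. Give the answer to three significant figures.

|Γ| ≈ 0.745

βl = 2π × 0.408 = 147°
tan(βl) = -0.652
Z_in = Z_0·(Z_L + jZ_0·tanβl)/(Z_0 + jZ_L·tanβl) = 131 + j161 Ω
Γ_s = (Z_in − Z_s)/(Z_in + Z_s) = (80.8 + j161)/(181 + j161), |Γ_s| = 0.745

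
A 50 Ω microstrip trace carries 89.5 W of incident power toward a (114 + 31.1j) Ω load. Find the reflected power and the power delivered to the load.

P_reflected ≈ 16.3 W; P_delivered ≈ 73.2 W

|Γ| = |(64 + j31.1)/(164 + j31.1)| = 0.426
|Γ|² = 0.182
P_refl = |Γ|²·P_inc = 16.3 W, P_del = (1 − |Γ|²)·P_inc = 73.2 W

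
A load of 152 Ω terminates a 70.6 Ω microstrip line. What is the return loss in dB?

Γ = (152 − 70.6)/(152 + 70.6) = 0.366
RL = −20·log₁₀|Γ| = −20·log₁₀(0.366)

RL ≈ 8.74 dB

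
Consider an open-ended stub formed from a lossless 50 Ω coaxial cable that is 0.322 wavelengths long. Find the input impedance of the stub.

βl = 2π × 0.322 = 116°
tan(βl) = -2.06
For an open-ended stub, Z_in = −jZ_0·cot(βl) = −jZ_0/tan(βl)

Z_in ≈ +j24.3 Ω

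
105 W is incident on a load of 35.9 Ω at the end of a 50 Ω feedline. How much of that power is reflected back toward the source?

Γ = (35.9 − 50)/(35.9 + 50) = -0.164
|Γ|² = 0.0269
P_refl = |Γ|²·P_inc = 2.83 W, P_del = (1 − |Γ|²)·P_inc = 102 W

P_reflected ≈ 2.83 W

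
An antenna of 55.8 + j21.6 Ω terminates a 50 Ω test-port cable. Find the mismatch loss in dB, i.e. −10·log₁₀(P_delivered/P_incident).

Γ = (5.8 + j21.6)/(105.8 + j21.6), |Γ| = 0.207
|Γ|² = 0.0429, so P_del/P_inc = 1 − |Γ|² = 0.957
ML = −10·log₁₀(1 − |Γ|²)

mismatch loss ≈ 0.19 dB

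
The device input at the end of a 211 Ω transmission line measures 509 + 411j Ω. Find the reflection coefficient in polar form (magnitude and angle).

Γ = (Z_L − Z_0)/(Z_L + Z_0) = (298 + j411)/(720 + j411)
|Γ| = 508/829 = 0.612

Γ ≈ 0.612 ∠ 24.3°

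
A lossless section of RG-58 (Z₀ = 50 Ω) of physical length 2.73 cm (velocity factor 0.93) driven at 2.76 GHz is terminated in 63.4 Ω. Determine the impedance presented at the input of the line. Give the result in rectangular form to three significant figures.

Z_in ≈ 39.7 + j2.37 Ω

λ = v/f = 0.93·c / 2.76 GHz = 0.101 m
βl = 2π·l/λ = 2π × 0.27 = 97.2°
tan(βl) = tan(97.2°) = -7.89
Z_in = Z_0·(Z_L + jZ_0·tanβl)/(Z_0 + jZ_L·tanβl)
     = 50·(63.4 − j395)/(50 − j500)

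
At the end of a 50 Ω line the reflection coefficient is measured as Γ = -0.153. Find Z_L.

Z_L ≈ 36.7 Ω

Z_L = Z_0·(1 + Γ)/(1 − Γ) = 50·(0.847)/(1.15)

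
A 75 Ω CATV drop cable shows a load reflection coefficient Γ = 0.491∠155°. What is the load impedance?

Z_L = Z_0·(1 + Γ)/(1 − Γ) = 75·(0.555 + j0.208)/(1.44 − j0.208)

Z_L ≈ 26.7 + j14.6 Ω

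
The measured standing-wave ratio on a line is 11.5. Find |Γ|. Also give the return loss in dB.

|Γ| ≈ 0.84; return loss ≈ 1.51 dB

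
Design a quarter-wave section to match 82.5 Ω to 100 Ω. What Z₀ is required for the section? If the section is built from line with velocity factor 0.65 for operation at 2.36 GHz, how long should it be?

Z_qwt ≈ 90.8 Ω; length ≈ 2.07 cm

Z_qwt = √(Z_0·R_L) = √(100 × 82.5) = √8250
λ = 0.65·c/f = 0.0826 m, so l = λ/4 = 0.0207 m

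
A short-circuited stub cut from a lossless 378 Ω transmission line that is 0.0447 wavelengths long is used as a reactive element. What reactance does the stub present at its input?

X_in ≈ 109 Ω (inductive)

βl = 2π × 0.0447 = 16.1°
tan(βl) = 0.288
For a short-circuited stub, Z_in = jZ_0·tan(βl)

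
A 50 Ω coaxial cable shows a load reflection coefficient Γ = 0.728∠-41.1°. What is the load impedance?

Z_L ≈ 54.3 − j111 Ω

Z_L = Z_0·(1 + Γ)/(1 − Γ) = 50·(1.55 − j0.479)/(0.451 + j0.479)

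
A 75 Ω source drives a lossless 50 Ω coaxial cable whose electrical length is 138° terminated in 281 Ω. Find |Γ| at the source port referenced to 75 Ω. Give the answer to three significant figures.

tan(βl) = -0.9
Z_in = Z_0·(Z_L + jZ_0·tanβl)/(Z_0 + jZ_L·tanβl) = 19.1 + j51.8 Ω
Γ_s = (Z_in − Z_s)/(Z_in + Z_s) = (-55.9 + j51.8)/(94.1 + j51.8), |Γ_s| = 0.709

|Γ| ≈ 0.709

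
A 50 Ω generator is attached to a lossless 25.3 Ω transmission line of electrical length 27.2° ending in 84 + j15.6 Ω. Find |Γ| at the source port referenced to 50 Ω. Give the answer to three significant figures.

|Γ| ≈ 0.46

tan(βl) = 0.514
Z_in = Z_0·(Z_L + jZ_0·tanβl)/(Z_0 + jZ_L·tanβl) = 31.4 − j36.6 Ω
Γ_s = (Z_in − Z_s)/(Z_in + Z_s) = (-18.6 − j36.6)/(81.4 − j36.6), |Γ_s| = 0.46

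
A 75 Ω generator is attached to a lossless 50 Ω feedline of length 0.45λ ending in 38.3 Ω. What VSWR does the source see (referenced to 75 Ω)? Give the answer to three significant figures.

VSWR ≈ 1.9

βl = 2π × 0.45 = 162°
tan(βl) = -0.325
Z_in = Z_0·(Z_L + jZ_0·tanβl)/(Z_0 + jZ_L·tanβl) = 39.9 − j6.32 Ω
Γ_s = (Z_in − Z_s)/(Z_in + Z_s) = (-35.1 − j6.32)/(115 − j6.32), |Γ_s| = 0.31
VSWR = (1 + |Γ_s|)/(1 − |Γ_s|)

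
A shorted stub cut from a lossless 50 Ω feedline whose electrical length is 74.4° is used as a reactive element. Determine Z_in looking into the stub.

Z_in ≈ +j179 Ω

tan(βl) = 3.58
For a shorted stub, Z_in = jZ_0·tan(βl)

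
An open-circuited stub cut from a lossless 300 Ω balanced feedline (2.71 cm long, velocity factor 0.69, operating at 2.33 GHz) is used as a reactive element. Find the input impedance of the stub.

Z_in ≈ +j108 Ω

λ = v/f = 0.69·c / 2.33 GHz = 0.0888 m
βl = 2π·l/λ = 2π × 0.305 = 110°
tan(βl) = -2.78
For an open-circuited stub, Z_in = −jZ_0·cot(βl) = −jZ_0/tan(βl)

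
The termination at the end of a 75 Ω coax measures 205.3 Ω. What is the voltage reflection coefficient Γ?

Γ = (Z_L − Z_0)/(Z_L + Z_0) = (205.3 − 75)/(205.3 + 75) = 130.3/280.3

Γ = 0.465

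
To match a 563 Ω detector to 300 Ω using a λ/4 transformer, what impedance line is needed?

Z_qwt ≈ 411 Ω

Z_qwt = √(Z_0·R_L) = √(300 × 563) = √168900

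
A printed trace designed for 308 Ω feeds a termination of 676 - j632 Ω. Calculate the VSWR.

VSWR ≈ 4.34

Γ = (Z_L − Z_0)/(Z_L + Z_0) = (368 − j632)/(984 − j632)
|Γ| = 731/1170 = 0.625
VSWR = (1 + |Γ|)/(1 − |Γ|) = 1.63/0.375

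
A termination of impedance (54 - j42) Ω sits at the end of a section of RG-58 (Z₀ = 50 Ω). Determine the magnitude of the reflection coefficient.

Γ = (Z_L − Z_0)/(Z_L + Z_0) = (4 − j42)/(104 − j42)
|Γ| = 42.2/112

|Γ| ≈ 0.376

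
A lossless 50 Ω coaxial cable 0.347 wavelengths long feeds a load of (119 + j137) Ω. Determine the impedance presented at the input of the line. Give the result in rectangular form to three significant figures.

Z_in ≈ 10.1 + j20.3 Ω

βl = 2π × 0.347 = 125°
tan(βl) = tan(125°) = -1.43
Z_in = Z_0·(Z_L + jZ_0·tanβl)/(Z_0 + jZ_L·tanβl)
     = 50·(119 + j65.4)/(246 − j170)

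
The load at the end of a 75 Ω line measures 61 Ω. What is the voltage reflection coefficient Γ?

Γ = -0.103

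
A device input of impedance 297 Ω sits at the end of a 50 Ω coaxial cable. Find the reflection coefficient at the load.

Γ = 0.712

Γ = (Z_L − Z_0)/(Z_L + Z_0) = (297 − 50)/(297 + 50) = 247/347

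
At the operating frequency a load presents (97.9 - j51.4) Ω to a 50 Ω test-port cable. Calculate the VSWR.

VSWR ≈ 2.63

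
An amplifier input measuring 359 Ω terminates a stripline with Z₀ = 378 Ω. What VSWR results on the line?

VSWR ≈ 1.05

Γ = (359 − 378)/(359 + 378) = -0.0258
VSWR = (1 + 0.0258)/(1 − 0.0258)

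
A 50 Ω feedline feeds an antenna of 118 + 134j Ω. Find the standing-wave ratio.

Γ = (Z_L − Z_0)/(Z_L + Z_0) = (68 + j134)/(168 + j134)
|Γ| = 150/215 = 0.699
VSWR = (1 + |Γ|)/(1 − |Γ|) = 1.7/0.301

VSWR ≈ 5.65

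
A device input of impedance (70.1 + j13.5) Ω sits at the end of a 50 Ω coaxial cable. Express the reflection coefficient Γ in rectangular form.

Γ ≈ 0.178 + j0.0924

Γ = (Z_L − Z_0)/(Z_L + Z_0) = (20.1 + j13.5)/(120.1 + j13.5)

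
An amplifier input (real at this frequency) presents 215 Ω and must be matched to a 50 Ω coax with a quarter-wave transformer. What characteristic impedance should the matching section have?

Z_qwt ≈ 104 Ω

Z_qwt = √(Z_0·R_L) = √(50 × 215) = √10750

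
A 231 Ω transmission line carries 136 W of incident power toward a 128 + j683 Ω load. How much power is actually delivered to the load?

|Γ| = |(-103 + j683)/(359 + j683)| = 0.895
|Γ|² = 0.801
P_refl = |Γ|²·P_inc = 109 W, P_del = (1 − |Γ|²)·P_inc = 27 W

P_delivered ≈ 27 W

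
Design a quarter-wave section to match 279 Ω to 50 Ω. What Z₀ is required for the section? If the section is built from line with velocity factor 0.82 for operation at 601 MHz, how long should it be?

Z_qwt ≈ 118 Ω; length ≈ 10.2 cm

Z_qwt = √(Z_0·R_L) = √(50 × 279) = √13950
λ = 0.82·c/f = 0.409 m, so l = λ/4 = 0.102 m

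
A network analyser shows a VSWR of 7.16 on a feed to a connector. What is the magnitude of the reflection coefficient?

|Γ| ≈ 0.755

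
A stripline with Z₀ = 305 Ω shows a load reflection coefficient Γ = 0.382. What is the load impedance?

Z_L ≈ 682 Ω

Z_L = Z_0·(1 + Γ)/(1 − Γ) = 305·(1.38)/(0.618)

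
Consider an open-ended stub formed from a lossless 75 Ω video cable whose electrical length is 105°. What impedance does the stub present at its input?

tan(βl) = -3.73
For an open-ended stub, Z_in = −jZ_0·cot(βl) = −jZ_0/tan(βl)

Z_in ≈ +j20.1 Ω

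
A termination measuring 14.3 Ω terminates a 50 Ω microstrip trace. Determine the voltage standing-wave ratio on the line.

Γ = (14.3 − 50)/(14.3 + 50) = -0.555
VSWR = (1 + 0.555)/(1 − 0.555)

VSWR ≈ 3.5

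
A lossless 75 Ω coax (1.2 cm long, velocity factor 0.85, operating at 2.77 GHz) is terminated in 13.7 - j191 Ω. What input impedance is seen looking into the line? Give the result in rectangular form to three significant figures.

λ = v/f = 0.85·c / 2.77 GHz = 0.0921 m
βl = 2π·l/λ = 2π × 0.13 = 46.9°
tan(βl) = tan(46.9°) = 1.07
Z_in = Z_0·(Z_L + jZ_0·tanβl)/(Z_0 + jZ_L·tanβl)
     = 75·(13.7 − j111)/(279 + j14.7)

Z_in ≈ 2.11 − j29.9 Ω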